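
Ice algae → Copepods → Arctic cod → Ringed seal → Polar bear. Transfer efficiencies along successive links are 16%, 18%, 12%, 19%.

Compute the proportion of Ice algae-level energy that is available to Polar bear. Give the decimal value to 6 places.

0.000657

Product of link efficiencies: 0.16 × 0.18 × 0.12 × 0.19 = 0.00065664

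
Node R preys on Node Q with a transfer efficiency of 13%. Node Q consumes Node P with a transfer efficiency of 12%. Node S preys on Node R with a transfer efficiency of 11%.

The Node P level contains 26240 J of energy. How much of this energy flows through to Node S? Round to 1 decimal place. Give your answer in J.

Node Q: 26240 × 0.12 = 3148.8 J
Node R: 3148.8 × 0.13 = 409.344 J
Node S: 409.344 × 0.11 = 45.02784 J

45.0 J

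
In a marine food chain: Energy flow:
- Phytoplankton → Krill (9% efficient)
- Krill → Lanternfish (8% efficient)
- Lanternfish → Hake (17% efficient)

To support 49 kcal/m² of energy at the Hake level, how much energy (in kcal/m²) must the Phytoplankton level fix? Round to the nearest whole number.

Cumulative transfer efficiency: 0.09 × 0.08 × 0.17 = 0.001224
Phytoplankton energy = 49 / 0.001224 = 40033 kcal/m²

40033 kcal/m²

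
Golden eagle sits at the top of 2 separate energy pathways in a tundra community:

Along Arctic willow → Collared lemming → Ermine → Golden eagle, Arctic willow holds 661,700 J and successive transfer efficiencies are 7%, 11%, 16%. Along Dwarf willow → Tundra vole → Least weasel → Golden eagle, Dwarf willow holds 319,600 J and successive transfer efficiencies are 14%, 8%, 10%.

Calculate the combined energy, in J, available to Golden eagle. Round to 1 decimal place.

Via Arctic willow: 661700 × 0.07 × 0.11 × 0.16 = 815.2144 J
Via Dwarf willow: 319600 × 0.14 × 0.08 × 0.1 = 357.952 J
Total at Golden eagle: 815.2144 + 357.952 = 1173.1664 J

1173.2 J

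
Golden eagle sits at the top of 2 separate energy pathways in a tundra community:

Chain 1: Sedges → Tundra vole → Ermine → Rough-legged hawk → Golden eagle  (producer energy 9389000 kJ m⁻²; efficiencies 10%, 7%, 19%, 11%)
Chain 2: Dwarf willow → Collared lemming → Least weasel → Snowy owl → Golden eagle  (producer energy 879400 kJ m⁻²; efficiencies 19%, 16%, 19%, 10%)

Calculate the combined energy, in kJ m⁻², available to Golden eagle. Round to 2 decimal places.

Chain 1: 9389000 × 0.1 × 0.07 × 0.19 × 0.11 = 1373.6107 kJ m⁻²
Chain 2: 879400 × 0.19 × 0.16 × 0.19 × 0.1 = 507.94144 kJ m⁻²
Total at Golden eagle: 1373.6107 + 507.94144 = 1881.55214 kJ m⁻²

1881.55 kJ m⁻²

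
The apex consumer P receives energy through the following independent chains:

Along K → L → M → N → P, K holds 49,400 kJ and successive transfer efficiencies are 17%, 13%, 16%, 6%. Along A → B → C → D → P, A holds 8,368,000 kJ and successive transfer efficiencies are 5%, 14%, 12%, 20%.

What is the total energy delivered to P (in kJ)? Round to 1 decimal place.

Via K: 49400 × 0.17 × 0.13 × 0.16 × 0.06 = 10.480704 kJ
Via A: 8368000 × 0.05 × 0.14 × 0.12 × 0.2 = 1405.824 kJ
Total at P: 10.480704 + 1405.824 = 1416.304704 kJ

1416.3 kJ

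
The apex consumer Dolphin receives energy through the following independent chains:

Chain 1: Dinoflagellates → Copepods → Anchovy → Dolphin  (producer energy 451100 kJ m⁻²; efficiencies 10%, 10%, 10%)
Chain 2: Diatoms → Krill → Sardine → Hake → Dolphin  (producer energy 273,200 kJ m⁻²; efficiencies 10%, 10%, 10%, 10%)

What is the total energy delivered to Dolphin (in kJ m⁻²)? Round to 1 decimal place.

Chain 1: 451100 × 0.1 × 0.1 × 0.1 = 451.1 kJ m⁻²
Chain 2: 273200 × 0.1 × 0.1 × 0.1 × 0.1 = 27.32 kJ m⁻²
Total at Dolphin: 451.1 + 27.32 = 478.42 kJ m⁻²

478.4 kJ m⁻²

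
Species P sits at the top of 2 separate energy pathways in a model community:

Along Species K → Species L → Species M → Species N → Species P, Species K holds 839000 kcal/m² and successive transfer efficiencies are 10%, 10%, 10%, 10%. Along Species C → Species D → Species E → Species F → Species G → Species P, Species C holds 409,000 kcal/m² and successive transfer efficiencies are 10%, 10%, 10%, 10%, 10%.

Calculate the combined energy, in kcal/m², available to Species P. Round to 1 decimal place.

88.0 kcal/m²

Via Species K: 839000 × 0.1 × 0.1 × 0.1 × 0.1 = 83.9 kcal/m²
Via Species C: 409000 × 0.1 × 0.1 × 0.1 × 0.1 × 0.1 = 4.09 kcal/m²
Total at Species P: 83.9 + 4.09 = 87.99 kcal/m²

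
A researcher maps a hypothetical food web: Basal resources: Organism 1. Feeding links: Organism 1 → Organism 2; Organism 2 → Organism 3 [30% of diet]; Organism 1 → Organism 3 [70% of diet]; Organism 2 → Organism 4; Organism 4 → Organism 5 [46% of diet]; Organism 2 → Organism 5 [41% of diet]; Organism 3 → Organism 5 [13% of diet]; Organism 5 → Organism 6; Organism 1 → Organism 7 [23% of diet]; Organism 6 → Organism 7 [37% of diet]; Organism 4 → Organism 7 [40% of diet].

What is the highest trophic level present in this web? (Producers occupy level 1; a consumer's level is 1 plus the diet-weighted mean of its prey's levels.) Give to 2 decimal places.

4.50

Organism 2: 1 + 1 = 2
Organism 3: 1 + (0.3×2 + 0.7×1) = 2.3
Organism 4: 1 + 2 = 3
Organism 5: 1 + (0.46×3 + 0.41×2 + 0.13×2.3) = 3.499
Organism 6: 1 + 3.499 = 4.499
Organism 7: 1 + (0.23×1 + 0.37×4.499 + 0.4×3) = 4.09463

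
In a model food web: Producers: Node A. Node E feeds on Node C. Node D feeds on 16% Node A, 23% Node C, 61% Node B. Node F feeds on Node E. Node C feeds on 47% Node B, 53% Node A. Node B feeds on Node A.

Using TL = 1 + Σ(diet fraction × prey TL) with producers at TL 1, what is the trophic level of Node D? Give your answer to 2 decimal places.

Node B: 1 + 1 = 2
Node C: 1 + (0.47×2 + 0.53×1) = 2.47
Node D: 1 + (0.16×1 + 0.23×2.47 + 0.61×2) = 2.9481
Node E: 1 + 2.47 = 3.47
Node F: 1 + 3.47 = 4.47

2.95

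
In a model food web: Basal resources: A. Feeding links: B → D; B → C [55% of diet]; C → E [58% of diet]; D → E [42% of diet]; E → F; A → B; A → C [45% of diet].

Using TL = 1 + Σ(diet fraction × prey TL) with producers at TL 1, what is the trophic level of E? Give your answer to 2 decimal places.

B: 1 + 1 = 2
C: 1 + (0.55×2 + 0.45×1) = 2.55
D: 1 + 2 = 3
E: 1 + (0.42×3 + 0.58×2.55) = 3.739
F: 1 + 3.739 = 4.739

3.74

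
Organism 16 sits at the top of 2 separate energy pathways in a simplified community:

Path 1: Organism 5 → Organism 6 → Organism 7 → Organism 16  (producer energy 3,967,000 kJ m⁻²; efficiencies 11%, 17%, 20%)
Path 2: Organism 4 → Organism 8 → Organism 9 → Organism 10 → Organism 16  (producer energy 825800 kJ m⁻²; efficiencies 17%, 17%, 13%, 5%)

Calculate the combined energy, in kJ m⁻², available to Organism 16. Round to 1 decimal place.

Path 1: 3967000 × 0.11 × 0.17 × 0.2 = 14836.58 kJ m⁻²
Path 2: 825800 × 0.17 × 0.17 × 0.13 × 0.05 = 155.12653 kJ m⁻²
Total at Organism 16: 14836.58 + 155.12653 = 14991.70653 kJ m⁻²

14991.7 kJ m⁻²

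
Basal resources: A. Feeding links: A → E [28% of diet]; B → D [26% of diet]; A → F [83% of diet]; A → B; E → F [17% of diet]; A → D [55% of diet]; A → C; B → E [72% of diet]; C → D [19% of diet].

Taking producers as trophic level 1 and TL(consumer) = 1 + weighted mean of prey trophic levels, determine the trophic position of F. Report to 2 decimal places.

2.29

B: 1 + 1 = 2
C: 1 + 1 = 2
D: 1 + (0.55×1 + 0.26×2 + 0.19×2) = 2.45
E: 1 + (0.28×1 + 0.72×2) = 2.72
F: 1 + (0.17×2.72 + 0.83×1) = 2.2924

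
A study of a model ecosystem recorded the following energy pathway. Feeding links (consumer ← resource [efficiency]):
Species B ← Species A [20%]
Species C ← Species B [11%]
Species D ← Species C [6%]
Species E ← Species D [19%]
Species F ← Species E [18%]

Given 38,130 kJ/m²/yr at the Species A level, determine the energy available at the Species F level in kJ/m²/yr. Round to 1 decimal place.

1.7 kJ/m²/yr

Species B: 38130 × 0.2 = 7626 kJ/m²/yr
Species C: 7626 × 0.11 = 838.86 kJ/m²/yr
Species D: 838.86 × 0.06 = 50.3316 kJ/m²/yr
Species E: 50.3316 × 0.19 = 9.563004 kJ/m²/yr
Species F: 9.563004 × 0.18 = 1.72134072 kJ/m²/yr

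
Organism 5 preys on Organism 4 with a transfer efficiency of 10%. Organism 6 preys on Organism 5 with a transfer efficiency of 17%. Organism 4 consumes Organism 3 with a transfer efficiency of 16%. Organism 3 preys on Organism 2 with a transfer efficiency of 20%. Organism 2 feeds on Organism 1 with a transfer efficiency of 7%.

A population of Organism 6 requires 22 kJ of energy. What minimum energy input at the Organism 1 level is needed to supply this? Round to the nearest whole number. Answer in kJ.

Cumulative transfer efficiency: 0.07 × 0.2 × 0.16 × 0.1 × 0.17 = 0.00003808
Organism 1 energy = 22 / 0.00003808 = 577731 kJ

577731 kJ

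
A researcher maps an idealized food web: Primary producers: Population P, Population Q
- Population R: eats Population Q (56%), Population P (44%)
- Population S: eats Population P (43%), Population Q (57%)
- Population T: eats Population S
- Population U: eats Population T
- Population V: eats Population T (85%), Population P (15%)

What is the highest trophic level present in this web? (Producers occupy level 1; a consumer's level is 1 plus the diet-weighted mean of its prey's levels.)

4

Population R: 1 + (0.56×1 + 0.44×1) = 2
Population S: 1 + (0.43×1 + 0.57×1) = 2
Population T: 1 + 2 = 3
Population U: 1 + 3 = 4
Population V: 1 + (0.85×3 + 0.15×1) = 3.7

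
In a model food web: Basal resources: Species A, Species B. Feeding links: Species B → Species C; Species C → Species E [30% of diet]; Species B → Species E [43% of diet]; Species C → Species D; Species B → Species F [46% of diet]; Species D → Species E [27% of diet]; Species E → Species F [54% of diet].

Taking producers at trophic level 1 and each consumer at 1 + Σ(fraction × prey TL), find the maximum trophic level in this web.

Species C: 1 + 1 = 2
Species D: 1 + 2 = 3
Species E: 1 + (0.27×3 + 0.43×1 + 0.3×2) = 2.84
Species F: 1 + (0.46×1 + 0.54×2.84) = 2.9936

3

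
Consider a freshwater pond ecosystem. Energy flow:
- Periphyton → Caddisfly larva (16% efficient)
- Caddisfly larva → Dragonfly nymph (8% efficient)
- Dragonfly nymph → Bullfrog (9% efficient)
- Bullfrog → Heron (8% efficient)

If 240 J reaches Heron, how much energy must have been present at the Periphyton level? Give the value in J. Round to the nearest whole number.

Cumulative transfer efficiency: 0.16 × 0.08 × 0.09 × 0.08 = 0.00009216
Periphyton energy = 240 / 0.00009216 = 2604167 J

2604167 J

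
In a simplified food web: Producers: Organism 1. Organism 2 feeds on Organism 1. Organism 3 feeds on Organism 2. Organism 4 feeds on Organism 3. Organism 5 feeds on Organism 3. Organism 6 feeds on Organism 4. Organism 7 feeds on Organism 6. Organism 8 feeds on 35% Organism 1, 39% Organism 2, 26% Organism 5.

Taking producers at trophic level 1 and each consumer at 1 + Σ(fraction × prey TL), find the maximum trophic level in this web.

Organism 2: 1 + 1 = 2
Organism 3: 1 + 2 = 3
Organism 4: 1 + 3 = 4
Organism 5: 1 + 3 = 4
Organism 6: 1 + 4 = 5
Organism 7: 1 + 5 = 6
Organism 8: 1 + (0.35×1 + 0.39×2 + 0.26×4) = 3.17

6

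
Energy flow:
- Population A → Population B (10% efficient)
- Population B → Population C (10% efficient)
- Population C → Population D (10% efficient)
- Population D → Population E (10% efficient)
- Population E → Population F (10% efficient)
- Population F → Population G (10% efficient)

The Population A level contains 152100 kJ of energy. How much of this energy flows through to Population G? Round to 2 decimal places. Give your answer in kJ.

0.15 kJ

Population B: 152100 × 0.1 = 15210 kJ
Population C: 15210 × 0.1 = 1521 kJ
Population D: 1521 × 0.1 = 152.1 kJ
Population E: 152.1 × 0.1 = 15.21 kJ
Population F: 15.21 × 0.1 = 1.521 kJ
Population G: 1.521 × 0.1 = 0.1521 kJ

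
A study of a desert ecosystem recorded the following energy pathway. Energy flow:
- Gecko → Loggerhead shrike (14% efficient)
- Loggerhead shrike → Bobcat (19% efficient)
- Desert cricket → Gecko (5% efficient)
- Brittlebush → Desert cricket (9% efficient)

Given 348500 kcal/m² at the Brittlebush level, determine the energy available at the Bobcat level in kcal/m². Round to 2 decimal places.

41.72 kcal/m²

Desert cricket: 348500 × 0.09 = 31365 kcal/m²
Gecko: 31365 × 0.05 = 1568.25 kcal/m²
Loggerhead shrike: 1568.25 × 0.14 = 219.555 kcal/m²
Bobcat: 219.555 × 0.19 = 41.71545 kcal/m²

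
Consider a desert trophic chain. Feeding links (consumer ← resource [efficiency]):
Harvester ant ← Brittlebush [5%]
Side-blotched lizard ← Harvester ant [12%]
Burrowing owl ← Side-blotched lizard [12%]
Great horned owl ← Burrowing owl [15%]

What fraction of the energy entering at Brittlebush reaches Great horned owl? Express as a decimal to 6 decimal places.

Product of link efficiencies: 0.05 × 0.12 × 0.12 × 0.15 = 0.000108

0.000108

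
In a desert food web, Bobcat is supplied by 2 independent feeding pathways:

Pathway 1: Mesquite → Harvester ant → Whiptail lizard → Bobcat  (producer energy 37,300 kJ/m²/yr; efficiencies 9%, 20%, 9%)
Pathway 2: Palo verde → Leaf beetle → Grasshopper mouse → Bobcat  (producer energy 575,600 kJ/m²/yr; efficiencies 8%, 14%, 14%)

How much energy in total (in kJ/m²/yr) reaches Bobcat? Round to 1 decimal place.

963.0 kJ/m²/yr

Pathway 1: 37300 × 0.09 × 0.2 × 0.09 = 60.426 kJ/m²/yr
Pathway 2: 575600 × 0.08 × 0.14 × 0.14 = 902.5408 kJ/m²/yr
Total at Bobcat: 60.426 + 902.5408 = 962.9668 kJ/m²/yr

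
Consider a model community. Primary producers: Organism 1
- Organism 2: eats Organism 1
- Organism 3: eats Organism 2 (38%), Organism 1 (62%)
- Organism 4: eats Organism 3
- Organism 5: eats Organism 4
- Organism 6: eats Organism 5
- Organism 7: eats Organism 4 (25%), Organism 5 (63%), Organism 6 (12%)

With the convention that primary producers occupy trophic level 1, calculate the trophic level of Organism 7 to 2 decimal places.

5.25

Organism 2: 1 + 1 = 2
Organism 3: 1 + (0.38×2 + 0.62×1) = 2.38
Organism 4: 1 + 2.38 = 3.38
Organism 5: 1 + 3.38 = 4.38
Organism 6: 1 + 4.38 = 5.38
Organism 7: 1 + (0.25×3.38 + 0.63×4.38 + 0.12×5.38) = 5.25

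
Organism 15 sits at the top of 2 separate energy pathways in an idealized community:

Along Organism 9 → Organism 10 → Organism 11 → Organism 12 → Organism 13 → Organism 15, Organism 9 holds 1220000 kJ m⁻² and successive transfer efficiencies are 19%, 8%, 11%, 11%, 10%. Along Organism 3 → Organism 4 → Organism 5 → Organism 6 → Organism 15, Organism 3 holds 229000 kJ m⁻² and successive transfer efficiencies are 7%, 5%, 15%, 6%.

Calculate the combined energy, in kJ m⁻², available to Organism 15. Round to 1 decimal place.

Via Organism 9: 1220000 × 0.19 × 0.08 × 0.11 × 0.11 × 0.1 = 22.43824 kJ m⁻²
Via Organism 3: 229000 × 0.07 × 0.05 × 0.15 × 0.06 = 7.2135 kJ m⁻²
Total at Organism 15: 22.43824 + 7.2135 = 29.65174 kJ m⁻²

29.7 kJ m⁻²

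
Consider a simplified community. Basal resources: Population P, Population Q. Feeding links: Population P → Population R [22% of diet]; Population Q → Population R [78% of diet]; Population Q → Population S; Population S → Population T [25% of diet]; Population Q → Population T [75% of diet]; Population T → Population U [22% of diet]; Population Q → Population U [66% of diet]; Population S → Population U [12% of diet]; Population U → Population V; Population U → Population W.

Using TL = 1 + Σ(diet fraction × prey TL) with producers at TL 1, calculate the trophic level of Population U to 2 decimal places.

Population R: 1 + (0.22×1 + 0.78×1) = 2
Population S: 1 + 1 = 2
Population T: 1 + (0.25×2 + 0.75×1) = 2.25
Population U: 1 + (0.22×2.25 + 0.66×1 + 0.12×2) = 2.395
Population V: 1 + 2.395 = 3.395
Population W: 1 + 2.395 = 3.395

2.40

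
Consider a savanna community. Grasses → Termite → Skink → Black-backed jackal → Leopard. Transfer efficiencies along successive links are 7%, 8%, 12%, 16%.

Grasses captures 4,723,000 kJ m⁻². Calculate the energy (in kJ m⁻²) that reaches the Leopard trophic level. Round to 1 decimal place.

507.8 kJ m⁻²

Termite: 4723000 × 0.07 = 330610 kJ m⁻²
Skink: 330610 × 0.08 = 26448.8 kJ m⁻²
Black-backed jackal: 26448.8 × 0.12 = 3173.856 kJ m⁻²
Leopard: 3173.856 × 0.16 = 507.81696 kJ m⁻²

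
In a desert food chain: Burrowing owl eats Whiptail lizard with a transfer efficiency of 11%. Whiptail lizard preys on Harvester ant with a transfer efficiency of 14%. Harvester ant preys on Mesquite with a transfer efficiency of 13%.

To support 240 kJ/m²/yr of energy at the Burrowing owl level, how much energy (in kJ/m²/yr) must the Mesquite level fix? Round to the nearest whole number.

Cumulative transfer efficiency: 0.13 × 0.14 × 0.11 = 0.002002
Mesquite energy = 240 / 0.002002 = 119880 kJ/m²/yr

119880 kJ/m²/yr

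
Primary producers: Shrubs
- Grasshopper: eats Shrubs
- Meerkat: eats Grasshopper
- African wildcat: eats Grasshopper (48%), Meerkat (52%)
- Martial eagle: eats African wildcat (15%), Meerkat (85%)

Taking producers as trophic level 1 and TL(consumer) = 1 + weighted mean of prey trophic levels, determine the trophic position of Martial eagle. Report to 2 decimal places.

Grasshopper: 1 + 1 = 2
Meerkat: 1 + 2 = 3
African wildcat: 1 + (0.48×2 + 0.52×3) = 3.52
Martial eagle: 1 + (0.15×3.52 + 0.85×3) = 4.078

4.08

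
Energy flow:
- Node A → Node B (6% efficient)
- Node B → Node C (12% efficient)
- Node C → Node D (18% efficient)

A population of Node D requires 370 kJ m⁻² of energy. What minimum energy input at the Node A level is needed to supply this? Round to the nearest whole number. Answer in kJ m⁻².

Cumulative transfer efficiency: 0.06 × 0.12 × 0.18 = 0.001296
Node A energy = 370 / 0.001296 = 285494 kJ m⁻²

285494 kJ m⁻²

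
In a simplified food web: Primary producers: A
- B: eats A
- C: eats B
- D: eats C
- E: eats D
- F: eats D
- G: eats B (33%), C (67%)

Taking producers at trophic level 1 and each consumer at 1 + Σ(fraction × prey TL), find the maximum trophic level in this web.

5

B: 1 + 1 = 2
C: 1 + 2 = 3
D: 1 + 3 = 4
E: 1 + 4 = 5
F: 1 + 4 = 5
G: 1 + (0.33×2 + 0.67×3) = 3.67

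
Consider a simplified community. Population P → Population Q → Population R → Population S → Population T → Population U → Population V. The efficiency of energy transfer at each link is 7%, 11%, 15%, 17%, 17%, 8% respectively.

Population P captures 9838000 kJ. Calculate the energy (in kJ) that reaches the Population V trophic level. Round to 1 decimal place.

Population Q: 9838000 × 0.07 = 688660 kJ
Population R: 688660 × 0.11 = 75752.6 kJ
Population S: 75752.6 × 0.15 = 11362.89 kJ
Population T: 11362.89 × 0.17 = 1931.6913 kJ
Population U: 1931.6913 × 0.17 = 328.387521 kJ
Population V: 328.387521 × 0.08 = 26.27100168 kJ

26.3 kJ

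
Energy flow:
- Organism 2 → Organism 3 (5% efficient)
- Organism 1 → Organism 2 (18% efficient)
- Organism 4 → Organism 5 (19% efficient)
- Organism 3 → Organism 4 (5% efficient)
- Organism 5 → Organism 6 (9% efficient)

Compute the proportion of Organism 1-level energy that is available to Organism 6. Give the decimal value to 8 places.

0.00000770

Product of link efficiencies: 0.18 × 0.05 × 0.05 × 0.19 × 0.09 = 0.000007695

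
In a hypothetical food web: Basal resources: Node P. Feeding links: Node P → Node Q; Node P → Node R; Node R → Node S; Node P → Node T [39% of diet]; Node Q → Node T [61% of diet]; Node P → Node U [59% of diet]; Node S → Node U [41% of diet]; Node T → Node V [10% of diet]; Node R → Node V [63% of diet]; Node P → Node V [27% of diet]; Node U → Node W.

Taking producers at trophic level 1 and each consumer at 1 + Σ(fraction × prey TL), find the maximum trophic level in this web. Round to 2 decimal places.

3.82

Node Q: 1 + 1 = 2
Node R: 1 + 1 = 2
Node S: 1 + 2 = 3
Node T: 1 + (0.39×1 + 0.61×2) = 2.61
Node U: 1 + (0.59×1 + 0.41×3) = 2.82
Node V: 1 + (0.1×2.61 + 0.63×2 + 0.27×1) = 2.791
Node W: 1 + 2.82 = 3.82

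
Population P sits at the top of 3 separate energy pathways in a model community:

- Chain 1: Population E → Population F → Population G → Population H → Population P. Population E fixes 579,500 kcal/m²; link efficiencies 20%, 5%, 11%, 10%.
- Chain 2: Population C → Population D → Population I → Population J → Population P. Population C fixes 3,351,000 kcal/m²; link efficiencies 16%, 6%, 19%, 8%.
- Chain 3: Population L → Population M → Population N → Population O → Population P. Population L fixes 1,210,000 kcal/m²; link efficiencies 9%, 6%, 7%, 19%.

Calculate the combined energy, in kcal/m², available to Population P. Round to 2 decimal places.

639.63 kcal/m²

Chain 1: 579500 × 0.2 × 0.05 × 0.11 × 0.1 = 63.745 kcal/m²
Chain 2: 3351000 × 0.16 × 0.06 × 0.19 × 0.08 = 488.97792 kcal/m²
Chain 3: 1210000 × 0.09 × 0.06 × 0.07 × 0.19 = 86.9022 kcal/m²
Total at Population P: 63.745 + 488.97792 + 86.9022 = 639.62512 kcal/m²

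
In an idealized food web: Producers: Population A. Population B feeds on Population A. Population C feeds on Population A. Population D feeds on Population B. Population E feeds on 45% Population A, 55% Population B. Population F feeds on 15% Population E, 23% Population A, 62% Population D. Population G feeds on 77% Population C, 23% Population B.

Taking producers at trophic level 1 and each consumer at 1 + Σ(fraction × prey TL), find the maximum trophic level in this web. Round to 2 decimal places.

Population B: 1 + 1 = 2
Population C: 1 + 1 = 2
Population D: 1 + 2 = 3
Population E: 1 + (0.45×1 + 0.55×2) = 2.55
Population F: 1 + (0.15×2.55 + 0.23×1 + 0.62×3) = 3.4725
Population G: 1 + (0.77×2 + 0.23×2) = 3

3.47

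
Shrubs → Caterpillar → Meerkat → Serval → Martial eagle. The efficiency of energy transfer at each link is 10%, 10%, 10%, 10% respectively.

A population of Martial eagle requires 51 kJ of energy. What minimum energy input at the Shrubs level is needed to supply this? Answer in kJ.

Cumulative transfer efficiency: 0.1 × 0.1 × 0.1 × 0.1 = 0.0001
Shrubs energy = 51 / 0.0001 = 510000 kJ

510000 kJ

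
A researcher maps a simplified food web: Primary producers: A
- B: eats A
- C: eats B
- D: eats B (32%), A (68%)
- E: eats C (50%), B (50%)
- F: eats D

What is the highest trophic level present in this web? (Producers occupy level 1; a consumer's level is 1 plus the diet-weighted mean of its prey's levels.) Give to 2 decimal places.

B: 1 + 1 = 2
C: 1 + 2 = 3
D: 1 + (0.32×2 + 0.68×1) = 2.32
E: 1 + (0.5×3 + 0.5×2) = 3.5
F: 1 + 2.32 = 3.32

3.50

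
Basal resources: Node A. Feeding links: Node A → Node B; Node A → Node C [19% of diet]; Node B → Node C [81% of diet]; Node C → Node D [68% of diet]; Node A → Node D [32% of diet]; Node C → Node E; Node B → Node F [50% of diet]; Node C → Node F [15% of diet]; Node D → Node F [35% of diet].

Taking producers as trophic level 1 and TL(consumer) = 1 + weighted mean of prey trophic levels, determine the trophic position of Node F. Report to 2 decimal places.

Node B: 1 + 1 = 2
Node C: 1 + (0.19×1 + 0.81×2) = 2.81
Node D: 1 + (0.68×2.81 + 0.32×1) = 3.2308
Node E: 1 + 2.81 = 3.81
Node F: 1 + (0.5×2 + 0.15×2.81 + 0.35×3.2308) = 3.55228

3.55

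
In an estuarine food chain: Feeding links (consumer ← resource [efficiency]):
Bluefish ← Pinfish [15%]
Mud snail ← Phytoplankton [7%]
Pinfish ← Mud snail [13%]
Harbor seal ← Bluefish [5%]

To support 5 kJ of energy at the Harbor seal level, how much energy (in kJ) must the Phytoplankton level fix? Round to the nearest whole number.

Cumulative transfer efficiency: 0.07 × 0.13 × 0.15 × 0.05 = 0.00006825
Phytoplankton energy = 5 / 0.00006825 = 73260 kJ

73260 kJ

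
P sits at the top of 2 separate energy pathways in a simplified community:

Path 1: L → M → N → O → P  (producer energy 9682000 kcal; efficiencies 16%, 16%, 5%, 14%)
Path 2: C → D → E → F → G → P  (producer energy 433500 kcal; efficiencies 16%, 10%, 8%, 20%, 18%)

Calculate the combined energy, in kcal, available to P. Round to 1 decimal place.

1755.0 kcal

Path 1: 9682000 × 0.16 × 0.16 × 0.05 × 0.14 = 1735.0144 kcal
Path 2: 433500 × 0.16 × 0.1 × 0.08 × 0.2 × 0.18 = 19.97568 kcal
Total at P: 1735.0144 + 19.97568 = 1754.99008 kcal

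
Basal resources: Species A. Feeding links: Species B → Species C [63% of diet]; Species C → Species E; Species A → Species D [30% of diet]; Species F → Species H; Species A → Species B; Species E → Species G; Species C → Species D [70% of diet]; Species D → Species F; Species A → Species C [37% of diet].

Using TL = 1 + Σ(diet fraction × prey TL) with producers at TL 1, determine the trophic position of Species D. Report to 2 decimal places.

3.14

Species B: 1 + 1 = 2
Species C: 1 + (0.63×2 + 0.37×1) = 2.63
Species D: 1 + (0.7×2.63 + 0.3×1) = 3.141
Species E: 1 + 2.63 = 3.63
Species F: 1 + 3.141 = 4.141
Species G: 1 + 3.63 = 4.63
Species H: 1 + 4.141 = 5.141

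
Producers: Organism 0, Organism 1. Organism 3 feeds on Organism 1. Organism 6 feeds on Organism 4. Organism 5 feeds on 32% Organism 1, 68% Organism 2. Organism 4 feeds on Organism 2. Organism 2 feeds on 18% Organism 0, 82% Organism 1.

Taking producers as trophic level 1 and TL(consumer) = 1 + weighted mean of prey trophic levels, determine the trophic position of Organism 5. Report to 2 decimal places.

Organism 2: 1 + (0.18×1 + 0.82×1) = 2
Organism 3: 1 + 1 = 2
Organism 4: 1 + 2 = 3
Organism 5: 1 + (0.32×1 + 0.68×2) = 2.68
Organism 6: 1 + 3 = 4

2.68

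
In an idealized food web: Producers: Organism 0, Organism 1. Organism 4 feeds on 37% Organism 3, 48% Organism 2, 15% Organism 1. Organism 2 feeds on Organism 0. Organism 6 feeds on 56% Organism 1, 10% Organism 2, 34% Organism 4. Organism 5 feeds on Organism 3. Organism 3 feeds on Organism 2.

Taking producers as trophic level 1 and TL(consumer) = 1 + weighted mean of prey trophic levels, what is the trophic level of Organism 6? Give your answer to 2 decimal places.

Organism 2: 1 + 1 = 2
Organism 3: 1 + 2 = 3
Organism 4: 1 + (0.37×3 + 0.48×2 + 0.15×1) = 3.22
Organism 5: 1 + 3 = 4
Organism 6: 1 + (0.56×1 + 0.1×2 + 0.34×3.22) = 2.8548

2.85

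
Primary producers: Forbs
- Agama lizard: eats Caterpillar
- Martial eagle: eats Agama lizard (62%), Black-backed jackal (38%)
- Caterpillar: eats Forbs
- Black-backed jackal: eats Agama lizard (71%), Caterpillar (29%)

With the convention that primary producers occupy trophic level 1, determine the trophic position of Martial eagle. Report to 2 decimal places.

Caterpillar: 1 + 1 = 2
Agama lizard: 1 + 2 = 3
Black-backed jackal: 1 + (0.71×3 + 0.29×2) = 3.71
Martial eagle: 1 + (0.62×3 + 0.38×3.71) = 4.2698

4.27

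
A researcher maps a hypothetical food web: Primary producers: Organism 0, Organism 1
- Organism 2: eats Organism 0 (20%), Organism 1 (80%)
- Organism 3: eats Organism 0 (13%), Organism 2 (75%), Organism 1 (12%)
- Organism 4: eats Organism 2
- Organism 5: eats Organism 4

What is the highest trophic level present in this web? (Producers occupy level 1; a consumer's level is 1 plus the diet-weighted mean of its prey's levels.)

Organism 2: 1 + (0.2×1 + 0.8×1) = 2
Organism 3: 1 + (0.13×1 + 0.75×2 + 0.12×1) = 2.75
Organism 4: 1 + 2 = 3
Organism 5: 1 + 3 = 4

4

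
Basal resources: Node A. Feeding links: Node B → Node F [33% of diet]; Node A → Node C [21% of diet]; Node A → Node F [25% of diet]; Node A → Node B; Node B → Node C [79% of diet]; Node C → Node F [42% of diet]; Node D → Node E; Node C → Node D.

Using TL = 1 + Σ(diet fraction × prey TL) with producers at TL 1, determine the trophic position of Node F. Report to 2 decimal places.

Node B: 1 + 1 = 2
Node C: 1 + (0.79×2 + 0.21×1) = 2.79
Node D: 1 + 2.79 = 3.79
Node E: 1 + 3.79 = 4.79
Node F: 1 + (0.42×2.79 + 0.25×1 + 0.33×2) = 3.0818

3.08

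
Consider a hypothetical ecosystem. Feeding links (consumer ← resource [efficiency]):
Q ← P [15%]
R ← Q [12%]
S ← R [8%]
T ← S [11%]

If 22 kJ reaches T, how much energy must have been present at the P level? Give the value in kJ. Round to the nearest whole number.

138889 kJ

Cumulative transfer efficiency: 0.15 × 0.12 × 0.08 × 0.11 = 0.0001584
P energy = 22 / 0.0001584 = 138889 kJ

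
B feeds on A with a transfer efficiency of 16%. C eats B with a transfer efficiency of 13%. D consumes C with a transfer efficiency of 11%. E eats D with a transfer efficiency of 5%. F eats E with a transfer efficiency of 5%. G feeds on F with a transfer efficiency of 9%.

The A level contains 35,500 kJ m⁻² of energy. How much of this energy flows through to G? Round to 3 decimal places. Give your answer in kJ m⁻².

B: 35500 × 0.16 = 5680 kJ m⁻²
C: 5680 × 0.13 = 738.4 kJ m⁻²
D: 738.4 × 0.11 = 81.224 kJ m⁻²
E: 81.224 × 0.05 = 4.0612 kJ m⁻²
F: 4.0612 × 0.05 = 0.20306 kJ m⁻²
G: 0.20306 × 0.09 = 0.0182754 kJ m⁻²

0.018 kJ m⁻²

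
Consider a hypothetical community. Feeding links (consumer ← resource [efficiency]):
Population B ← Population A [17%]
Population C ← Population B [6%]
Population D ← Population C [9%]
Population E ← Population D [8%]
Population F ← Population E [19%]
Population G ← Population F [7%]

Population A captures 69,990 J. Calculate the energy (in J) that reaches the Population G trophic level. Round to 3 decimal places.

Population B: 69990 × 0.17 = 11898.3 J
Population C: 11898.3 × 0.06 = 713.898 J
Population D: 713.898 × 0.09 = 64.25082 J
Population E: 64.25082 × 0.08 = 5.1400656 J
Population F: 5.1400656 × 0.19 = 0.976612464 J
Population G: 0.976612464 × 0.07 = 0.06836287248 J

0.068 J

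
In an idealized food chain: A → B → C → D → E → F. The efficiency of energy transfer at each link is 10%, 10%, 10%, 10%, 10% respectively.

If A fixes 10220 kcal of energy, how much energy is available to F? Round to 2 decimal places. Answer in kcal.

B: 10220 × 0.1 = 1022 kcal
C: 1022 × 0.1 = 102.2 kcal
D: 102.2 × 0.1 = 10.22 kcal
E: 10.22 × 0.1 = 1.022 kcal
F: 1.022 × 0.1 = 0.1022 kcal

0.10 kcal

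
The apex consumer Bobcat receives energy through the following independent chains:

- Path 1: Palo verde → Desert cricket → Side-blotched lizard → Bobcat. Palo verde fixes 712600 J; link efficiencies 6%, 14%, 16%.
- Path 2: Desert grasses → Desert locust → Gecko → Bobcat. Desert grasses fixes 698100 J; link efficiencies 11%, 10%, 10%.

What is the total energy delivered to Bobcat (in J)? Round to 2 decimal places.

1725.64 J

Path 1: 712600 × 0.06 × 0.14 × 0.16 = 957.7344 J
Path 2: 698100 × 0.11 × 0.1 × 0.1 = 767.91 J
Total at Bobcat: 957.7344 + 767.91 = 1725.6444 J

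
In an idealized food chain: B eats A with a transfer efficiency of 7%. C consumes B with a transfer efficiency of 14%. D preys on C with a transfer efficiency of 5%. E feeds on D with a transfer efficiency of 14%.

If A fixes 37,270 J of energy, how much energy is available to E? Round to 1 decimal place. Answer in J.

2.6 J

B: 37270 × 0.07 = 2608.9 J
C: 2608.9 × 0.14 = 365.246 J
D: 365.246 × 0.05 = 18.2623 J
E: 18.2623 × 0.14 = 2.556722 J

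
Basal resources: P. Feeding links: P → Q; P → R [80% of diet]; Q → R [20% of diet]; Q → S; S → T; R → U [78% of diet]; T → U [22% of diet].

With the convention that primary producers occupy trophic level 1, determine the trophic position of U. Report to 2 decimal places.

3.60

Q: 1 + 1 = 2
R: 1 + (0.8×1 + 0.2×2) = 2.2
S: 1 + 2 = 3
T: 1 + 3 = 4
U: 1 + (0.78×2.2 + 0.22×4) = 3.596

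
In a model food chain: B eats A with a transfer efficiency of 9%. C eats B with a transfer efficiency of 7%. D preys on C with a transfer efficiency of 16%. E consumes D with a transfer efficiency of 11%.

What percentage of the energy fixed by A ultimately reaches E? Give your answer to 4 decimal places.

0.0111%

Product of link efficiencies: 0.09 × 0.07 × 0.16 × 0.11 = 0.00011088
As a percentage: 0.00011088 × 100 = 0.0111%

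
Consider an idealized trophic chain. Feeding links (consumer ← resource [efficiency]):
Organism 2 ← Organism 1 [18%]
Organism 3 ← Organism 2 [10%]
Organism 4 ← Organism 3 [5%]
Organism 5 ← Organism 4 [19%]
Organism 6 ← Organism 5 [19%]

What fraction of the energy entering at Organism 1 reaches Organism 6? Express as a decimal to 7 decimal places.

Product of link efficiencies: 0.18 × 0.1 × 0.05 × 0.19 × 0.19 = 0.00003249

0.0000325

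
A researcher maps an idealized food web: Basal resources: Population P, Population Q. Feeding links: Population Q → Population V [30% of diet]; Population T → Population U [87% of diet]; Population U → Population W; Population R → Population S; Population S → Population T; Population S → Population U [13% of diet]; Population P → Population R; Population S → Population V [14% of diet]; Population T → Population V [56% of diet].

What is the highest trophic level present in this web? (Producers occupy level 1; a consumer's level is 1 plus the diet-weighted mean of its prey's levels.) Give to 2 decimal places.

5.87

Population R: 1 + 1 = 2
Population S: 1 + 2 = 3
Population T: 1 + 3 = 4
Population U: 1 + (0.13×3 + 0.87×4) = 4.87
Population V: 1 + (0.14×3 + 0.3×1 + 0.56×4) = 3.96
Population W: 1 + 4.87 = 5.87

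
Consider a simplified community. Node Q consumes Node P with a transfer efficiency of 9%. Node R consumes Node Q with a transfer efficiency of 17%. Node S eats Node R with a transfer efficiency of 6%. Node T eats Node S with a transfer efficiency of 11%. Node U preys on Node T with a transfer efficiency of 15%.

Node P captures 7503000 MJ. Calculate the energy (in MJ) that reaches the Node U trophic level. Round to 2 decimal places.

Node Q: 7503000 × 0.09 = 675270 MJ
Node R: 675270 × 0.17 = 114795.9 MJ
Node S: 114795.9 × 0.06 = 6887.754 MJ
Node T: 6887.754 × 0.11 = 757.65294 MJ
Node U: 757.65294 × 0.15 = 113.647941 MJ

113.65 MJ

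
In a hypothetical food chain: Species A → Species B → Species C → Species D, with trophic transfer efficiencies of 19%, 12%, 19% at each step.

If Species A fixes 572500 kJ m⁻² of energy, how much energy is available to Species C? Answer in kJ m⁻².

Species B: 572500 × 0.19 = 108775 kJ m⁻²
Species C: 108775 × 0.12 = 13053 kJ m⁻²

13053 kJ m⁻²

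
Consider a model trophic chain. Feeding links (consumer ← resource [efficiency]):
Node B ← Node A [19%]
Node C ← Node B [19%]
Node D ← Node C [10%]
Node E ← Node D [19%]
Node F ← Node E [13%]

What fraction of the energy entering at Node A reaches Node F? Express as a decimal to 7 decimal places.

0.0000892

Product of link efficiencies: 0.19 × 0.19 × 0.1 × 0.19 × 0.13 = 0.000089167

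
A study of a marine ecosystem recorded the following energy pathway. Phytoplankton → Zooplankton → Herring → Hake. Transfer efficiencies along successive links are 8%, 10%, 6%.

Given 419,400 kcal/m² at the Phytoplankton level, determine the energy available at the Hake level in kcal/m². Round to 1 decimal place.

Zooplankton: 419400 × 0.08 = 33552 kcal/m²
Herring: 33552 × 0.1 = 3355.2 kcal/m²
Hake: 3355.2 × 0.06 = 201.312 kcal/m²

201.3 kcal/m²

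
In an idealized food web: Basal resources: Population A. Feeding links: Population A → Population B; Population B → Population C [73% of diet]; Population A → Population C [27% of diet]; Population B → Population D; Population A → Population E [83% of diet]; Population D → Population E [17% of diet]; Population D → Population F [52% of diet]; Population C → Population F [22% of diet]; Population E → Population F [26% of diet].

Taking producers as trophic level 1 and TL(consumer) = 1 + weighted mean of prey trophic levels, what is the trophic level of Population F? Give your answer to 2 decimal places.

Population B: 1 + 1 = 2
Population C: 1 + (0.73×2 + 0.27×1) = 2.73
Population D: 1 + 2 = 3
Population E: 1 + (0.83×1 + 0.17×3) = 2.34
Population F: 1 + (0.52×3 + 0.22×2.73 + 0.26×2.34) = 3.769

3.77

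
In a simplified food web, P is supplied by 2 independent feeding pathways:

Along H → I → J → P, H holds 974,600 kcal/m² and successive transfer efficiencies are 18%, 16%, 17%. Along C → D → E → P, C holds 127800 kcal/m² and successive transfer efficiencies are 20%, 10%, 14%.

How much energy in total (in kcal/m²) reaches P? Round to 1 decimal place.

Via H: 974600 × 0.18 × 0.16 × 0.17 = 4771.6416 kcal/m²
Via C: 127800 × 0.2 × 0.1 × 0.14 = 357.84 kcal/m²
Total at P: 4771.6416 + 357.84 = 5129.4816 kcal/m²

5129.5 kcal/m²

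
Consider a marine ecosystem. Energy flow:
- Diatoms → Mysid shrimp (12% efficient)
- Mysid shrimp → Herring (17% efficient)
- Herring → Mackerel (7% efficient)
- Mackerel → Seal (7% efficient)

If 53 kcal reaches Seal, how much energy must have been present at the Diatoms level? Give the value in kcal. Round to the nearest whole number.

Cumulative transfer efficiency: 0.12 × 0.17 × 0.07 × 0.07 = 0.00009996
Diatoms energy = 53 / 0.00009996 = 530212 kcal

530212 kcal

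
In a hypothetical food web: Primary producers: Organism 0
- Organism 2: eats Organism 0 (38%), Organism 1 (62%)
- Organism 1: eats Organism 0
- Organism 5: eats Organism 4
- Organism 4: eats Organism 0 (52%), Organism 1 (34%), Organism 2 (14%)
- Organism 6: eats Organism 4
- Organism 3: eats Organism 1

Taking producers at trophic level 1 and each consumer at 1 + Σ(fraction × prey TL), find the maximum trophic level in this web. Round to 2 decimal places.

3.57

Organism 1: 1 + 1 = 2
Organism 2: 1 + (0.38×1 + 0.62×2) = 2.62
Organism 3: 1 + 2 = 3
Organism 4: 1 + (0.52×1 + 0.34×2 + 0.14×2.62) = 2.5668
Organism 5: 1 + 2.5668 = 3.5668
Organism 6: 1 + 2.5668 = 3.5668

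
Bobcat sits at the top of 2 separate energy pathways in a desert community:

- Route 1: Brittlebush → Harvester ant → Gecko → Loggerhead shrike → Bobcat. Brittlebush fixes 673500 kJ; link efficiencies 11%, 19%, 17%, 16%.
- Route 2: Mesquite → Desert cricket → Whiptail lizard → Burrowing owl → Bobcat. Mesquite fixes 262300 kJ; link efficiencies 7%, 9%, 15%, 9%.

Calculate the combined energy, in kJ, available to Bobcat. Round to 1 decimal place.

405.2 kJ

Route 1: 673500 × 0.11 × 0.19 × 0.17 × 0.16 = 382.87128 kJ
Route 2: 262300 × 0.07 × 0.09 × 0.15 × 0.09 = 22.308615 kJ
Total at Bobcat: 382.87128 + 22.308615 = 405.179895 kJ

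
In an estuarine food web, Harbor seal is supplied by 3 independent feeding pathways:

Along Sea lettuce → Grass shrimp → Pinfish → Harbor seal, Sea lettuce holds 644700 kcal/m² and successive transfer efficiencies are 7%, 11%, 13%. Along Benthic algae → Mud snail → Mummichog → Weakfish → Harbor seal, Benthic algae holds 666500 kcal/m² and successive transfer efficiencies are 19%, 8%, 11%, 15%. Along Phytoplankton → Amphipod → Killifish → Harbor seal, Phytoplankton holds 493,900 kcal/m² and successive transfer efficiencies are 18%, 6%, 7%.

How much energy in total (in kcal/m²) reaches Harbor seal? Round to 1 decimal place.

Via Sea lettuce: 644700 × 0.07 × 0.11 × 0.13 = 645.3447 kcal/m²
Via Benthic algae: 666500 × 0.19 × 0.08 × 0.11 × 0.15 = 167.1582 kcal/m²
Via Phytoplankton: 493900 × 0.18 × 0.06 × 0.07 = 373.3884 kcal/m²
Total at Harbor seal: 645.3447 + 167.1582 + 373.3884 = 1185.8913 kcal/m²

1185.9 kcal/m²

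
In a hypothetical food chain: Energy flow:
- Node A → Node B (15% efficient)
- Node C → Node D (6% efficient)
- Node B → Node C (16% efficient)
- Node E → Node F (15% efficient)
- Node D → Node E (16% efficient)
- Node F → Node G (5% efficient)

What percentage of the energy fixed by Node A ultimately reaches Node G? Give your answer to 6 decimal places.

Product of link efficiencies: 0.15 × 0.16 × 0.06 × 0.16 × 0.15 × 0.05 = 0.000001728
As a percentage: 0.000001728 × 100 = 0.000173%

0.000173%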